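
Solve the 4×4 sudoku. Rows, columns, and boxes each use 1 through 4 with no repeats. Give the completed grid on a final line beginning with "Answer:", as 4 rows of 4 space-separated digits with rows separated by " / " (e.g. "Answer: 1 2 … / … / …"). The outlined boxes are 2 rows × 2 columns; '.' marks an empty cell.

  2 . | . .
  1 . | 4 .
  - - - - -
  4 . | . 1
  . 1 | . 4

Step 1. [r1c4∈{3}] r1c4 has the single candidate 3. So r1c4=3.
Step 2. [r4c1∈{3}] nothing but 3 survives at r4c1. So r4c1=3.
Step 3. [r4c3∈{2}] nothing but 2 survives at r4c3. So r4c3=2.
Step 4. [r1c2∈{4}] r1c2's peers cover all but 4. So r1c2=4.
Step 5. [r3c3∈{3}] nothing but 3 survives at r3c3. So r3c3=3.
Step 6. [r3c2∈{2}] r3c2's peers cover all but 2. So r3c2=2.
Step 7. [r1c3∈{1}] nothing but 1 survives at r1c3 ⇒ r1c3=1.
Step 8. [r2c2∈{3}] only 3 remains possible at r2c2, so r2c2=3.
Step 9. [r2c4∈{2}] r2c4 is down to just 2, so r2c4=2.

Answer: 2 4 1 3 / 1 3 4 2 / 4 2 3 1 / 3 1 2 4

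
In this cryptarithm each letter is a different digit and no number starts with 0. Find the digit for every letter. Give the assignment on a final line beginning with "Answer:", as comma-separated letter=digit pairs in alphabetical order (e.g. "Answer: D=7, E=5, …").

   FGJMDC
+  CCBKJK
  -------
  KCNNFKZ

Step 1. [col 1: C + K ≡ Z (mod 10)] column 1 (C + K ≡ Z (mod 10), carry-in 0) doesn't pin K yet; pick K=1 and continue. So K=1.
Step 2. [col 1: C + K ≡ Z (mod 10)] column 1 (C + K ≡ Z (mod 10), carry-in 0) doesn't pin C yet; pick C=5 and continue ⇒ C=5.
Step 3. [col 1: C + K ≡ Z (mod 10)] column 1: given C=5, K=1, carry-in 0, and digits 1,5 already taken and all letters distinct, C+K≡Z (mod 10) forces Z=6. So Z=6.
Step 4. [col 2: D + J ≡ K (mod 10)] several values work for J in column 2 (D + J ≡ K (mod 10), carry-in 0); try J=8 ⇒ J=8.
Step 5. [col 2: D + J ≡ K (mod 10)] column 2 reads D+J+carry(0)=K with J=8, K=1; with digits 1,5,6,8 already taken and all letters distinct, the only value for D is 3, so D=3.
Step 6. [col 3: M + K ≡ F (mod 10)] several values work for F in column 3 (M + K ≡ F (mod 10), carry-in 1); try F=9. So F=9.
Step 7. [col 3: M + K ≡ F (mod 10)] column 3: given K=1, F=9, carry-in 1, and digits 1,3,5,6,8,9 already taken and all letters distinct, M+K≡F (mod 10) forces M=7, so M=7.
Step 8. [col 4: J + B ≡ N (mod 10)] no forcing yet in column 4 (carry-in 0); N=0 is free and consistent — try it, so N=0.
Step 9. [col 4: J + B ≡ N (mod 10)] column 4 reads J+B+carry(0)=N with J=8, N=0; with digits 0,1,3,5,6,7,8,9 already taken and all letters distinct, the only value for B is 2, so B=2.
Step 10. [col 5: G + C ≡ N (mod 10)] column 5: given C=5, N=0, carry-in 1, and digits 0,1,2,3,5,6,7,8,9 already taken and all letters distinct, G+C≡N (mod 10) forces G=4 ⇒ G=4.

Answer: B=2, C=5, D=3, F=9, G=4, J=8, K=1, M=7, N=0, Z=6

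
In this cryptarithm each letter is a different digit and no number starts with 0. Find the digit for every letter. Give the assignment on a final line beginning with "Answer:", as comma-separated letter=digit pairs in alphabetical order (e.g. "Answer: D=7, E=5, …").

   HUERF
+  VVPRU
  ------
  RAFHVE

Step 1. [col 1: F + U ≡ E (mod 10)] no forcing yet in column 1 (carry-in 0); E=5 is free and consistent — try it ⇒ E=5.
Step 2. [col 1: F + U ≡ E (mod 10)] column 1 (F + U ≡ E (mod 10), carry-in 0) doesn't pin U yet; pick U=6 and continue. So U=6.
Step 3. [col 1: F + U ≡ E (mod 10)] column 1: given U=6, E=5, carry-in 0, and digits 5,6 already taken and all letters distinct, F+U≡E (mod 10) forces F=9, so F=9.
Step 4. [col 2: R + R ≡ V (mod 10)] column 2 (R + R ≡ V (mod 10), carry-in 1) doesn't pin V yet; pick V=3 and continue ⇒ V=3.
Step 5. [col 2: R + R ≡ V (mod 10)] from column 2 (V=3, carry-in 1, digits 3,5,6,9 already taken and all letters distinct): R must equal 1. So R=1.
Step 6. [col 3: E + P ≡ H (mod 10)] no forcing yet in column 3 (carry-in 0); H=7 is free and consistent — try it ⇒ H=7.
Step 7. [col 3: E + P ≡ H (mod 10)] column 3: given E=5, H=7, carry-in 0, and digits 1,3,5,6,7,9 already taken and all letters distinct, E+P≡H (mod 10) forces P=2 ⇒ P=2.
Step 8. [col 5: H + V ≡ A (mod 10)] in column 5 we have H+V≡A with carry-in 0; given H=7, V=3 and digits 1,2,3,5,6,7,9 already taken and all letters distinct, that pins A to 0, so A=0.

Answer: A=0, E=5, F=9, H=7, P=2, R=1, U=6, V=3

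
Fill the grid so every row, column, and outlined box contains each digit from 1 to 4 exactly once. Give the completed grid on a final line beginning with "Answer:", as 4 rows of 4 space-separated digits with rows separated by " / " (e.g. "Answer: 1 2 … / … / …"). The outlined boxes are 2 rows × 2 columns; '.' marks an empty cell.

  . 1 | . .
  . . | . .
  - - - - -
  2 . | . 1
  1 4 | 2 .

Step 1. [r4c4∈{3}] only 3 remains possible at r4c4 ⇒ r4c4=3.
Step 2. [r2c3∈{1,3,4}] r2c3 is the only open cell in row 2 admitting 1, so r2c3=1.
Step 3. [r1c3∈{3,4}] r1c3 is the only open cell in col 3 admitting 3. So r1c3=3.
Step 4. [r1c4∈{2,4}] in row 1, 2 fits only at r1c4. So r1c4=2.
Step 5. [r2c1∈{3,4}] across col 1, 3 lands solely at r2c1 ⇒ r2c1=3.
Step 6. [r1c1∈{4}] nothing but 4 survives at r1c1. So r1c1=4.
Step 7. [r2c2∈{2}] nothing but 2 survives at r2c2, so r2c2=2.
Step 8. [r2c4∈{4}] r2c4's peers cover all but 4, so r2c4=4.
Step 9. [r3c2∈{3}] r3c2 has the single candidate 3, so r3c2=3.
Step 10. [r3c3∈{4}] r3c3 has the single candidate 4. So r3c3=4.

Answer: 4 1 3 2 / 3 2 1 4 / 2 3 4 1 / 1 4 2 3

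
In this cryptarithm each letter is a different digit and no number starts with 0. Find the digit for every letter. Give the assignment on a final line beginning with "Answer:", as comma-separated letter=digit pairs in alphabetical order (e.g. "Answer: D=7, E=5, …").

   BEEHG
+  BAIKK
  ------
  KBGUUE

Step 1. [col 1: G + K ≡ E (mod 10)] column 1 (G + K ≡ E (mod 10), carry-in 0) doesn't pin G yet; pick G=5 and continue, so G=5.
Step 2. [col 1: G + K ≡ E (mod 10)] K=1 is one option consistent with column 1 (G + K ≡ E (mod 10), carry-in 0) — take it. So K=1.
Step 3. [col 1: G + K ≡ E (mod 10)] in column 1 we have G+K≡E with carry-in 0; given G=5, K=1 and digits 1,5 already taken and all letters distinct, that pins E to 6. So E=6.
Step 4. [col 2: H + K ≡ U (mod 10)] H=2 is one option consistent with column 2 (H + K ≡ U (mod 10), carry-in 0) — take it ⇒ H=2.
Step 5. [col 2: H + K ≡ U (mod 10)] column 2: given H=2, K=1, carry-in 0, and digits 1,2,5,6 already taken and all letters distinct, H+K≡U (mod 10) forces U=3. So U=3.
Step 6. [col 3: E + I ≡ U (mod 10)] from column 3 (E=6, U=3, carry-in 0, digits 1,2,3,5,6 already taken and all letters distinct): I must equal 7. So I=7.
Step 7. [col 4: E + A ≡ G (mod 10)] column 4: given E=6, G=5, carry-in 1, and digits 1,2,3,5,6,7 already taken and all letters distinct, E+A≡G (mod 10) forces A=8, so A=8.
Step 8. [col 5: B + B ≡ B (mod 10)] column 5: given nothing yet, carry-in 1, and digits 1,2,3,5,6,7,8 already taken and all letters distinct, B+B≡B (mod 10) forces B=9. So B=9.

Answer: A=8, B=9, E=6, G=5, H=2, I=7, K=1, U=3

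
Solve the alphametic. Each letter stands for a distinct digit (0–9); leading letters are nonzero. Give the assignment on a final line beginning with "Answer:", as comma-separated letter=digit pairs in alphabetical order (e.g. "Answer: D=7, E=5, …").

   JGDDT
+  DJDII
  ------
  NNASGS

Step 1. [col 1: T + I ≡ S (mod 10)] S=7 is one option consistent with column 1 (T + I ≡ S (mod 10), carry-in 0) — take it ⇒ S=7.
Step 2. [col 1: T + I ≡ S (mod 10)] several values work for I in column 1 (T + I ≡ S (mod 10), carry-in 0); try I=2, so I=2.
Step 3. [N] adding two 5-digit numbers gives at most 5+1 digits, and here it does — N is that final carry and must be 1 ⇒ N=1.
Step 4. [col 1: T + I ≡ S (mod 10)] from column 1 (I=2, S=7, carry-in 0, digits 1,2,7 already taken and all letters distinct): T must equal 5, so T=5.
Step 5. [col 2: D + I ≡ G (mod 10)] G=0 is one option consistent with column 2 (D + I ≡ G (mod 10), carry-in 0) — take it. So G=0.
Step 6. [col 2: D + I ≡ G (mod 10)] column 2 reads D+I+carry(0)=G with I=2, G=0; with digits 0,1,2,5,7 already taken and all letters distinct, the only value for D is 8, so D=8.
Step 7. [col 4: G + J ≡ A (mod 10)] from column 4 (G=0, carry-in 1, digits 0,1,2,5,7,8 already taken and all letters distinct): A must equal 4, so A=4.
Step 8. [col 4: G + J ≡ A (mod 10)] column 4 reads G+J+carry(1)=A with G=0, A=4; with digits 0,1,2,4,5,7,8 already taken and all letters distinct, the only value for J is 3. So J=3.

Answer: A=4, D=8, G=0, I=2, J=3, N=1, S=7, T=5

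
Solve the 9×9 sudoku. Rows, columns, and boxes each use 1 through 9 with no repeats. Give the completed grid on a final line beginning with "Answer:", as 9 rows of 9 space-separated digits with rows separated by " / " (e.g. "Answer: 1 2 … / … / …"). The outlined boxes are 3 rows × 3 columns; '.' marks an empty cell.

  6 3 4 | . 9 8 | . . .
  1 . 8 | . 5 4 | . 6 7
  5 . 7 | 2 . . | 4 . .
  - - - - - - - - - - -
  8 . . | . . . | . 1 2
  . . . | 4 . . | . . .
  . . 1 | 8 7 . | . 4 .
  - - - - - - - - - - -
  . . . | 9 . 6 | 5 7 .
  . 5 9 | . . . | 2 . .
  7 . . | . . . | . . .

Step 1. [r8c9∈{1,3,4,6,8}] in row 8, 6 fits only at r8c9 ⇒ r8c9=6.
Step 2. [r4c4∈{3,5,6}] in col 4, 6 fits only at r4c4 ⇒ r4c4=6.
Step 3. [r4c5∈{3}] r4c5 has the single candidate 3. So r4c5=3.
Step 4. [r3c2∈{9}] r3c2 has the single candidate 9 ⇒ r3c2=9.
Step 5. [r2c7∈{3,9}] row 2 places 9 nowhere but r2c7. So r2c7=9.
Step 6. [r1c7∈{1}] r1c7 is down to just 1. So r1c7=1.
Step 7. [r2c2∈{2}] only 2 remains possible at r2c2. So r2c2=2.
Step 8. [r6c2∈{6}] r6c2 has the single candidate 6. So r6c2=6.
Step 9. [r6c7∈{3}] r6c7 is down to just 3. So r6c7=3.
Step 10. [r9c7∈{8}] r9c7's peers cover all but 8 ⇒ r9c7=8.
Step 11. [r8c8∈{3}] nothing but 3 survives at r8c8. So r8c8=3.
Step 12. [r8c1∈{4}] nothing but 4 survives at r8c1 ⇒ r8c1=4.
Step 13. [r9c2∈{1}] r9c2's peers cover all but 1. So r9c2=1.
Step 14. [r8c4∈{1,7}] in col 4, 1 fits only at r8c4, so r8c4=1.
Step 15. [r1c9∈{5}] r1c9 has the single candidate 5 ⇒ r1c9=5.
Step 16. [r6c6∈{2,5,9}] in row 6, 5 fits only at r6c6. So r6c6=5.
Step 17. [r6c9∈{9}] nothing but 9 survives at r6c9, so r6c9=9.
Step 18. [r5c1∈{2,3,9}] across col 1, 9 lands solely at r5c1 ⇒ r5c1=9.
Step 19. [r5c3∈{2,3,5}] row 5 places 3 nowhere but r5c3, so r5c3=3.
Step 20. [r7c3∈{2}] r7c3's peers cover all but 2 ⇒ r7c3=2.
Step 21. [r2c4∈{3}] r2c4 is down to just 3. So r2c4=3.
Step 22. [r9c9∈{4}] r9c9's peers cover all but 4. So r9c9=4.
Step 23. [r9c5∈{2}] r9c5 is down to just 2, so r9c5=2.
Step 24. [r5c9∈{8}] only 8 remains possible at r5c9, so r5c9=8.
Step 25. [r5c2∈{7}] r5c2 has the single candidate 7. So r5c2=7.
Step 26. [r3c6∈{1}] r3c6 has the single candidate 1. So r3c6=1.
Step 27. [r8c5∈{8}] nothing but 8 survives at r8c5, so r8c5=8.
Step 28. [r7c2∈{8}] r7c2 has the single candidate 8. So r7c2=8.
Step 29. [r3c5∈{6}] r3c5's peers cover all but 6, so r3c5=6.
Step 30. [r6c1∈{2}] r6c1's peers cover all but 2 ⇒ r6c1=2.
Step 31. [r7c1∈{3}] nothing but 3 survives at r7c1. So r7c1=3.
Step 32. [r5c7∈{6}] r5c7 is down to just 6. So r5c7=6.
Step 33. [r9c8∈{9}] r9c8 is down to just 9. So r9c8=9.
Step 34. [r5c6∈{2}] nothing but 2 survives at r5c6. So r5c6=2.
Step 35. [r1c8∈{2}] r1c8 has the single candidate 2 ⇒ r1c8=2.
Step 36. [r7c9∈{1}] only 1 remains possible at r7c9. So r7c9=1.
Step 37. [r5c8∈{5}] r5c8 is down to just 5 ⇒ r5c8=5.
Step 38. [r3c8∈{8}] nothing but 8 survives at r3c8. So r3c8=8.
Step 39. [r4c2∈{4}] r4c2's peers cover all but 4 ⇒ r4c2=4.
Step 40. [r7c5∈{4}] nothing but 4 survives at r7c5, so r7c5=4.
Step 41. [r8c6∈{7}] r8c6 has the single candidate 7 ⇒ r8c6=7.
Step 42. [r4c3∈{5}] only 5 remains possible at r4c3, so r4c3=5.
Step 43. [r1c4∈{7}] only 7 remains possible at r1c4 ⇒ r1c4=7.
Step 44. [r4c7∈{7}] nothing but 7 survives at r4c7, so r4c7=7.
Step 45. [r3c9∈{3}] r3c9's peers cover all but 3, so r3c9=3.
Step 46. [r4c6∈{9}] r4c6's peers cover all but 9 ⇒ r4c6=9.
Step 47. [r5c5∈{1}] r5c5's peers cover all but 1. So r5c5=1.
Step 48. [r9c6∈{3}] r9c6 has the single candidate 3, so r9c6=3.
Step 49. [r9c4∈{5}] r9c4 is down to just 5 ⇒ r9c4=5.
Step 50. [r9c3∈{6}] r9c3 is down to just 6, so r9c3=6.

Answer: 6 3 4 7 9 8 1 2 5 / 1 2 8 3 5 4 9 6 7 / 5 9 7 2 6 1 4 8 3 / 8 4 5 6 3 9 7 1 2 / 9 7 3 4 1 2 6 5 8 / 2 6 1 8 7 5 3 4 9 / 3 8 2 9 4 6 5 7 1 / 4 5 9 1 8 7 2 3 6 / 7 1 6 5 2 3 8 9 4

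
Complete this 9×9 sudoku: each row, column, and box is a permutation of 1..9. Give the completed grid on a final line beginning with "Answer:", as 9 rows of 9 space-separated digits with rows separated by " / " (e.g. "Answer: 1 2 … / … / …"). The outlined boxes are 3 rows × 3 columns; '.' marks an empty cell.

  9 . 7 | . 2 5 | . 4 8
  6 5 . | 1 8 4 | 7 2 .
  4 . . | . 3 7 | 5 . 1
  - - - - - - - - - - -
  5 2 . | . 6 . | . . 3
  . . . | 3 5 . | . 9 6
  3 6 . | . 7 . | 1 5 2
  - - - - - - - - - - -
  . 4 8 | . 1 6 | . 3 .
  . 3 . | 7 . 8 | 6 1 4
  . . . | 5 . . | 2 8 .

Step 1. [r9c2∈{1,7,9}] col 2 places 9 nowhere but r9c2. So r9c2=9.
Step 2. [r6c6∈{9}] r6c6's peers cover all but 9 ⇒ r6c6=9.
Step 3. [r5c1∈{1,7,8}] r5c1 is the only open cell in col 1 admitting 8, so r5c1=8.
Step 4. [r6c3∈{4}] r6c3's peers cover all but 4. So r6c3=4.
Step 5. [r5c3∈{1}] r5c3 is down to just 1 ⇒ r5c3=1.
Step 6. [r7c9∈{5,7,9}] r7c9 is the only open cell in row 7 admitting 5, so r7c9=5.
Step 7. [r3c4∈{6,9}] across row 3, 9 lands solely at r3c4. So r3c4=9.
Step 8. [r8c1∈{2}] nothing but 2 survives at r8c1, so r8c1=2.
Step 9. [r4c7∈{4,8}] col 7 places 8 nowhere but r4c7, so r4c7=8.
Step 10. [r7c1∈{7}] nothing but 7 survives at r7c1, so r7c1=7.
Step 11. [r2c9∈{9}] r2c9 has the single candidate 9, so r2c9=9.
Step 12. [r1c4∈{6}] r1c4 is down to just 6, so r1c4=6.
Step 13. [r4c4∈{4}] only 4 remains possible at r4c4. So r4c4=4.
Step 14. [r9c9∈{7}] r9c9 has the single candidate 7. So r9c9=7.
Step 15. [r9c3∈{6}] r9c3's peers cover all but 6, so r9c3=6.
Step 16. [r9c6∈{3}] r9c6 is down to just 3. So r9c6=3.
Step 17. [r3c8∈{6}] r3c8 is down to just 6. So r3c8=6.
Step 18. [r5c2∈{7}] r5c2 has the single candidate 7, so r5c2=7.
Step 19. [r8c3∈{5}] r8c3's peers cover all but 5. So r8c3=5.
Step 20. [r5c7∈{4}] r5c7's peers cover all but 4 ⇒ r5c7=4.
Step 21. [r9c1∈{1}] r9c1's peers cover all but 1 ⇒ r9c1=1.
Step 22. [r2c3∈{3}] r2c3's peers cover all but 3 ⇒ r2c3=3.
Step 23. [r5c6∈{2}] nothing but 2 survives at r5c6. So r5c6=2.
Step 24. [r3c3∈{2}] r3c3 is down to just 2, so r3c3=2.
Step 25. [r4c3∈{9}] only 9 remains possible at r4c3. So r4c3=9.
Step 26. [r4c8∈{7}] r4c8's peers cover all but 7, so r4c8=7.
Step 27. [r1c7∈{3}] r1c7 is down to just 3, so r1c7=3.
Step 28. [r7c4∈{2}] r7c4 is down to just 2 ⇒ r7c4=2.
Step 29. [r3c2∈{8}] r3c2's peers cover all but 8 ⇒ r3c2=8.
Step 30. [r6c4∈{8}] nothing but 8 survives at r6c4, so r6c4=8.
Step 31. [r4c6∈{1}] nothing but 1 survives at r4c6 ⇒ r4c6=1.
Step 32. [r7c7∈{9}] r7c7 is down to just 9, so r7c7=9.
Step 33. [r8c5∈{9}] nothing but 9 survives at r8c5. So r8c5=9.
Step 34. [r9c5∈{4}] nothing but 4 survives at r9c5, so r9c5=4.
Step 35. [r1c2∈{1}] r1c2 has the single candidate 1, so r1c2=1.

Answer: 9 1 7 6 2 5 3 4 8 / 6 5 3 1 8 4 7 2 9 / 4 8 2 9 3 7 5 6 1 / 5 2 9 4 6 1 8 7 3 / 8 7 1 3 5 2 4 9 6 / 3 6 4 8 7 9 1 5 2 / 7 4 8 2 1 6 9 3 5 / 2 3 5 7 9 8 6 1 4 / 1 9 6 5 4 3 2 8 7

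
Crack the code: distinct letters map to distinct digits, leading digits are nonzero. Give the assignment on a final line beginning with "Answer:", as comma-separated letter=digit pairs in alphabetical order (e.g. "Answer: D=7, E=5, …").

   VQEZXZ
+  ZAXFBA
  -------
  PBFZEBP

Step 1. [col 1: Z + A ≡ P (mod 10)] column 1 (Z + A ≡ P (mod 10), carry-in 0) doesn't pin P yet; pick P=1 and continue ⇒ P=1.
Step 2. [col 1: Z + A ≡ P (mod 10)] column 1 (Z + A ≡ P (mod 10), carry-in 0) doesn't pin Z yet; pick Z=4 and continue. So Z=4.
Step 3. [col 1: Z + A ≡ P (mod 10)] in column 1 we have Z+A≡P with carry-in 0; given Z=4, P=1 and digits 1,4 already taken and all letters distinct, that pins A to 7, so A=7.
Step 4. [col 2: X + B ≡ B (mod 10)] from column 2 (nothing yet, carry-in 1, digits 1,4,7 already taken and all letters distinct): X must equal 9, so X=9.
Step 5. [col 2: X + B ≡ B (mod 10)] no forcing yet in column 2 (carry-in 1); B=3 is free and consistent — try it ⇒ B=3.
Step 6. [col 3: Z + F ≡ E (mod 10)] several values work for F in column 3 (Z + F ≡ E (mod 10), carry-in 1); try F=0 ⇒ F=0.
Step 7. [col 3: Z + F ≡ E (mod 10)] in column 3 we have Z+F≡E with carry-in 1; given Z=4, F=0 and digits 0,1,3,4,7,9 already taken and all letters distinct, that pins E to 5. So E=5.
Step 8. [col 5: Q + A ≡ F (mod 10)] column 5 reads Q+A+carry(1)=F with A=7, F=0; with digits 0,1,3,4,5,7,9 already taken and all letters distinct, the only value for Q is 2, so Q=2.
Step 9. [col 6: V + Z ≡ B (mod 10)] column 6 reads V+Z+carry(1)=B with Z=4, B=3; with digits 0,1,2,3,4,5,7,9 already taken and all letters distinct, the only value for V is 8. So V=8.

Answer: A=7, B=3, E=5, F=0, P=1, Q=2, V=8, X=9, Z=4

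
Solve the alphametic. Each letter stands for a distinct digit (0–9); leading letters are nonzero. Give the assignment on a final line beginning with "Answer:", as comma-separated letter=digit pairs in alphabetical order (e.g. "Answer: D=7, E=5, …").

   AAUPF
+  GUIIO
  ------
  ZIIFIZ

Step 1. [col 1: F + O ≡ Z (mod 10)] F=8 is one option consistent with column 1 (F + O ≡ Z (mod 10), carry-in 0) — take it, so F=8.
Step 2. [col 1: F + O ≡ Z (mod 10)] several values work for O in column 1 (F + O ≡ Z (mod 10), carry-in 0); try O=3, so O=3.
Step 3. [col 1: F + O ≡ Z (mod 10)] from column 1 (F=8, O=3, carry-in 0, digits 3,8 already taken and all letters distinct): Z must equal 1, so Z=1.
Step 4. [col 2: P + I ≡ I (mod 10)] column 2: given nothing yet, carry-in 1, and digits 1,3,8 already taken and all letters distinct, P+I≡I (mod 10) forces P=9, so P=9.
Step 5. [col 2: P + I ≡ I (mod 10)] no forcing yet in column 2 (carry-in 1); I=2 is free and consistent — try it, so I=2.
Step 6. [col 3: U + I ≡ F (mod 10)] from column 3 (I=2, F=8, carry-in 1, digits 1,2,3,8,9 already taken and all letters distinct): U must equal 5 ⇒ U=5.
Step 7. [col 4: A + U ≡ I (mod 10)] from column 4 (U=5, I=2, carry-in 0, digits 1,2,3,5,8,9 already taken and all letters distinct): A must equal 7 ⇒ A=7.
Step 8. [col 5: A + G ≡ I (mod 10)] column 5 reads A+G+carry(1)=I with A=7, I=2; with digits 1,2,3,5,7,8,9 already taken and all letters distinct, the only value for G is 4. So G=4.

Answer: A=7, F=8, G=4, I=2, O=3, P=9, U=5, Z=1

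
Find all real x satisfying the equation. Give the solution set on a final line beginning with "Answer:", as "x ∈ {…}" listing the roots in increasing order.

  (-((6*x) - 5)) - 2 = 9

Step 1. [(-((6*x) - 5)) - 2 = 9] 2 comes off first (add 2). So sub: -((6*x) - 5) = 11.
Step 2. [-((6*x) - 5) = 11] leading − — multiply by −1. So neg: (6*x) - 5 = -11.
Step 3. [(6*x) - 5 = -11] peel the -5: add 5 from each side, so sub: 6*x = -6.
Step 4. [6*x = -6] 6 out front; divide by 6 ⇒ div: x = -1.

Answer: x ∈ {-1}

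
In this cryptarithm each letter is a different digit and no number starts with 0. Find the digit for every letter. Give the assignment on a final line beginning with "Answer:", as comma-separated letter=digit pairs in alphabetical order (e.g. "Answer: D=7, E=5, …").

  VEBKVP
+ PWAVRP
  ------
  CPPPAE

Step 1. [col 1: P + P ≡ E (mod 10)] several values work for E in column 1 (P + P ≡ E (mod 10), carry-in 0); try E=4. So E=4.
Step 2. [col 1: P + P ≡ E (mod 10)] column 1 (P + P ≡ E (mod 10), carry-in 0) doesn't pin P yet; pick P=7 and continue. So P=7.
Step 3. [col 2: V + R ≡ A (mod 10)] column 2 (V + R ≡ A (mod 10), carry-in 1) doesn't pin V yet; pick V=1 and continue, so V=1.
Step 4. [col 2: V + R ≡ A (mod 10)] several values work for R in column 2 (V + R ≡ A (mod 10), carry-in 1); try R=0, so R=0.
Step 5. [col 2: V + R ≡ A (mod 10)] from column 2 (V=1, R=0, carry-in 1, digits 0,1,4,7 already taken and all letters distinct): A must equal 2 ⇒ A=2.
Step 6. [col 3: K + V ≡ P (mod 10)] column 3: given V=1, P=7, carry-in 0, and digits 0,1,2,4,7 already taken and all letters distinct, K+V≡P (mod 10) forces K=6. So K=6.
Step 7. [col 4: B + A ≡ P (mod 10)] column 4: given A=2, P=7, carry-in 0, and digits 0,1,2,4,6,7 already taken and all letters distinct, B+A≡P (mod 10) forces B=5 ⇒ B=5.
Step 8. [col 5: E + W ≡ P (mod 10)] from column 5 (E=4, P=7, carry-in 0, digits 0,1,2,4,5,6,7 already taken and all letters distinct): W must equal 3. So W=3.
Step 9. [col 6: V + P ≡ C (mod 10)] column 6: given V=1, P=7, carry-in 0, and digits 0,1,2,3,4,5,6,7 already taken and all letters distinct, V+P≡C (mod 10) forces C=8, so C=8.

Answer: A=2, B=5, C=8, E=4, K=6, P=7, R=0, V=1, W=3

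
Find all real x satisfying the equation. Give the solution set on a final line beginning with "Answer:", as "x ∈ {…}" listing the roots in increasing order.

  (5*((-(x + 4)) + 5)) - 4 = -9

Step 1. [(5*((-(x + 4)) + 5)) - 4 = -9] peel the -4: add 4 from each side, so sub: 5*((-(x + 4)) + 5) = -5.
Step 2. [5*((-(x + 4)) + 5) = -5] 5 out front; divide by 5, so div: (-(x + 4)) + 5 = -1.
Step 3. [(-(x + 4)) + 5 = -1] +5 is outermost — subtract 5 both sides ⇒ sub: -(x + 4) = -6.
Step 4. [-(x + 4) = -6] leading − — multiply by −1 ⇒ neg: x + 4 = 6.
Step 5. [x + 4 = 6] 4 comes off first (subtract 4) ⇒ sub: x = 2.

Answer: x ∈ {2}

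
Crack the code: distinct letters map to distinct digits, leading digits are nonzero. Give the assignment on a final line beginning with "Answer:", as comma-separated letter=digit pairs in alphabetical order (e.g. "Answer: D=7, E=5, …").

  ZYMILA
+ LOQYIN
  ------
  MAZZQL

Step 1. [col 1: A + N ≡ L (mod 10)] N=1 is one option consistent with column 1 (A + N ≡ L (mod 10), carry-in 0) — take it, so N=1.
Step 2. [col 1: A + N ≡ L (mod 10)] several values work for L in column 1 (A + N ≡ L (mod 10), carry-in 0); try L=6. So L=6.
Step 3. [col 1: A + N ≡ L (mod 10)] from column 1 (N=1, L=6, carry-in 0, digits 1,6 already taken and all letters distinct): A must equal 5 ⇒ A=5.
Step 4. [col 2: L + I ≡ Q (mod 10)] column 2 (L + I ≡ Q (mod 10), carry-in 0) doesn't pin Q yet; pick Q=3 and continue ⇒ Q=3.
Step 5. [col 2: L + I ≡ Q (mod 10)] in column 2 we have L+I≡Q with carry-in 0; given L=6, Q=3 and digits 1,3,5,6 already taken and all letters distinct, that pins I to 7. So I=7.
Step 6. [col 3: I + Y ≡ Z (mod 10)] Z=2 is one option consistent with column 3 (I + Y ≡ Z (mod 10), carry-in 1) — take it, so Z=2.
Step 7. [col 3: I + Y ≡ Z (mod 10)] from column 3 (I=7, Z=2, carry-in 1, digits 1,2,3,5,6,7 already taken and all letters distinct): Y must equal 4, so Y=4.
Step 8. [col 4: M + Q ≡ Z (mod 10)] column 4: given Q=3, Z=2, carry-in 1, and digits 1,2,3,4,5,6,7 already taken and all letters distinct, M+Q≡Z (mod 10) forces M=8, so M=8.
Step 9. [col 5: Y + O ≡ A (mod 10)] from column 5 (Y=4, A=5, carry-in 1, digits 1,2,3,4,5,6,7,8 already taken and all letters distinct): O must equal 0 ⇒ O=0.

Answer: A=5, I=7, L=6, M=8, N=1, O=0, Q=3, Y=4, Z=2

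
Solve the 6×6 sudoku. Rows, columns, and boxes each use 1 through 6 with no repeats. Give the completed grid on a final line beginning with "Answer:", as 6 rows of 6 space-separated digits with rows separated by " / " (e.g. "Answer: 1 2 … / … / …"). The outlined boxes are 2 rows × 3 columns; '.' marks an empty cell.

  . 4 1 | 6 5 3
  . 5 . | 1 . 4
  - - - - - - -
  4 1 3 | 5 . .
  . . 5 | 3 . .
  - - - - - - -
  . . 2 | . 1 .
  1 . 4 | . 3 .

Step 1. [r4c2∈{2,6}] in col 2, 2 fits only at r4c2. So r4c2=2.
Step 2. [r4c1∈{6}] r4c1's peers cover all but 6. So r4c1=6.
Step 3. [r6c6∈{2,5,6}] in row 6, 5 fits only at r6c6 ⇒ r6c6=5.
Step 4. [r2c5∈{2}] r2c5 is down to just 2 ⇒ r2c5=2.
Step 5. [r5c2∈{3,6}] col 2 places 3 nowhere but r5c2 ⇒ r5c2=3.
Step 6. [r3c5∈{6}] r3c5's peers cover all but 6 ⇒ r3c5=6.
Step 7. [r4c6∈{1}] r4c6 has the single candidate 1. So r4c6=1.
Step 8. [r3c6∈{2}] only 2 remains possible at r3c6. So r3c6=2.
Step 9. [r5c1∈{5}] r5c1 has the single candidate 5 ⇒ r5c1=5.
Step 10. [r6c2∈{6}] only 6 remains possible at r6c2 ⇒ r6c2=6.
Step 11. [r5c4∈{4}] r5c4 has the single candidate 4 ⇒ r5c4=4.
Step 12. [r2c3∈{6}] only 6 remains possible at r2c3 ⇒ r2c3=6.
Step 13. [r5c6∈{6}] only 6 remains possible at r5c6. So r5c6=6.
Step 14. [r4c5∈{4}] r4c5 has the single candidate 4 ⇒ r4c5=4.
Step 15. [r2c1∈{3}] nothing but 3 survives at r2c1, so r2c1=3.
Step 16. [r1c1∈{2}] r1c1's peers cover all but 2. So r1c1=2.
Step 17. [r6c4∈{2}] r6c4's peers cover all but 2 ⇒ r6c4=2.

Answer: 2 4 1 6 5 3 / 3 5 6 1 2 4 / 4 1 3 5 6 2 / 6 2 5 3 4 1 / 5 3 2 4 1 6 / 1 6 4 2 3 5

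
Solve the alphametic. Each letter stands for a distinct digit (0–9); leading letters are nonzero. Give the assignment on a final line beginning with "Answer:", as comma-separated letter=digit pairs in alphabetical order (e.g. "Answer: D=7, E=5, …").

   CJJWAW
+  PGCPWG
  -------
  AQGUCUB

Step 1. [col 1: W + G ≡ B (mod 10)] several values work for G in column 1 (W + G ≡ B (mod 10), carry-in 0); try G=3, so G=3.
Step 2. [col 1: W + G ≡ B (mod 10)] W=5 is one option consistent with column 1 (W + G ≡ B (mod 10), carry-in 0) — take it. So W=5.
Step 3. [A] the sum has 7 digits but both addends have 6; that extra leading digit A is the final carry, namely 1. So A=1.
Step 4. [col 1: W + G ≡ B (mod 10)] in column 1 we have W+G≡B with carry-in 0; given W=5, G=3 and digits 1,3,5 already taken and all letters distinct, that pins B to 8 ⇒ B=8.
Step 5. [col 2: A + W ≡ U (mod 10)] column 2 reads A+W+carry(0)=U with A=1, W=5; with digits 1,3,5,8 already taken and all letters distinct, the only value for U is 6, so U=6.
Step 6. [col 3: W + P ≡ C (mod 10)] P=2 is one option consistent with column 3 (W + P ≡ C (mod 10), carry-in 0) — take it. So P=2.
Step 7. [col 3: W + P ≡ C (mod 10)] column 3: given W=5, P=2, carry-in 0, and digits 1,2,3,5,6,8 already taken and all letters distinct, W+P≡C (mod 10) forces C=7, so C=7.
Step 8. [col 4: J + C ≡ U (mod 10)] column 4: given C=7, U=6, carry-in 0, and digits 1,2,3,5,6,7,8 already taken and all letters distinct, J+C≡U (mod 10) forces J=9, so J=9.
Step 9. [col 6: C + P ≡ Q (mod 10)] from column 6 (C=7, P=2, carry-in 1, digits 1,2,3,5,6,7,8,9 already taken and all letters distinct): Q must equal 0, so Q=0.

Answer: A=1, B=8, C=7, G=3, J=9, P=2, Q=0, U=6, W=5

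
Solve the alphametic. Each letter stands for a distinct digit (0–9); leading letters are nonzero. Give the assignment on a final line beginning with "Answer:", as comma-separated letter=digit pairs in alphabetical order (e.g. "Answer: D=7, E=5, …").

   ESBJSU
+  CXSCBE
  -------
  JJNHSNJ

Step 1. [col 1: U + E ≡ J (mod 10)] several values work for E in column 1 (U + E ≡ J (mod 10), carry-in 0); try E=8 ⇒ E=8.
Step 2. [col 1: U + E ≡ J (mod 10)] U=3 is one option consistent with column 1 (U + E ≡ J (mod 10), carry-in 0) — take it. So U=3.
Step 3. [col 1: U + E ≡ J (mod 10)] in column 1 we have U+E≡J with carry-in 0; given U=3, E=8 and digits 3,8 already taken and all letters distinct, that pins J to 1. So J=1.
Step 4. [col 2: S + B ≡ N (mod 10)] column 2 (S + B ≡ N (mod 10), carry-in 1) doesn't pin N yet; pick N=0 and continue, so N=0.
Step 5. [col 2: S + B ≡ N (mod 10)] column 2 (S + B ≡ N (mod 10), carry-in 1) doesn't pin S yet; pick S=4 and continue ⇒ S=4.
Step 6. [col 2: S + B ≡ N (mod 10)] column 2 reads S+B+carry(1)=N with S=4, N=0; with digits 0,1,3,4,8 already taken and all letters distinct, the only value for B is 5 ⇒ B=5.
Step 7. [col 3: J + C ≡ S (mod 10)] column 3 reads J+C+carry(1)=S with J=1, S=4; with digits 0,1,3,4,5,8 already taken and all letters distinct, the only value for C is 2, so C=2.
Step 8. [col 4: B + S ≡ H (mod 10)] in column 4 we have B+S≡H with carry-in 0; given B=5, S=4 and digits 0,1,2,3,4,5,8 already taken and all letters distinct, that pins H to 9. So H=9.
Step 9. [col 5: S + X ≡ N (mod 10)] from column 5 (S=4, N=0, carry-in 0, digits 0,1,2,3,4,5,8,9 already taken and all letters distinct): X must equal 6. So X=6.

Answer: B=5, C=2, E=8, H=9, J=1, N=0, S=4, U=3, X=6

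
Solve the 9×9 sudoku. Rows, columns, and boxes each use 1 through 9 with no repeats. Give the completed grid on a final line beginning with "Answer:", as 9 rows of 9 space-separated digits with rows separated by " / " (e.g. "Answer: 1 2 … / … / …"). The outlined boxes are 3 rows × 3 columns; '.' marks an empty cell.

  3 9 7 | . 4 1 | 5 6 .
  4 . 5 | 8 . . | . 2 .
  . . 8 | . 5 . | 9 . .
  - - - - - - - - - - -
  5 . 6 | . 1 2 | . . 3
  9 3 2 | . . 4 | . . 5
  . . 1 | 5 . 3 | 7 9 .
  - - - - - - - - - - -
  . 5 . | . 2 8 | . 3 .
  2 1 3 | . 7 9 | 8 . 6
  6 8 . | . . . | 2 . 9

Step 1. [r9c8∈{1,4,5,7}] across row 9, 7 lands solely at r9c8, so r9c8=7.
Step 2. [r3c4∈{2,3,6,7}] row 3 places 3 nowhere but r3c4, so r3c4=3.
Step 3. [r4c7∈{4}] r4c7 has the single candidate 4, so r4c7=4.
Step 4. [r7c7∈{1}] only 1 remains possible at r7c7, so r7c7=1.
Step 5. [r6c5∈{6,8}] across row 6, 6 lands solely at r6c5, so r6c5=6.
Step 6. [r7c9∈{4}] r7c9 has the single candidate 4. So r7c9=4.
Step 7. [r2c9∈{1,7}] across row 2, 1 lands solely at r2c9. So r2c9=1.
Step 8. [r4c8∈{8}] r4c8 has the single candidate 8. So r4c8=8.
Step 9. [r2c6∈{6,7}] row 2 places 7 nowhere but r2c6, so r2c6=7.
Step 10. [r2c2∈{6}] only 6 remains possible at r2c2. So r2c2=6.
Step 11. [r8c4∈{4}] nothing but 4 survives at r8c4 ⇒ r8c4=4.
Step 12. [r4c2∈{7}] r4c2 has the single candidate 7 ⇒ r4c2=7.
Step 13. [r9c6∈{5}] r9c6 has the single candidate 5 ⇒ r9c6=5.
Step 14. [r6c1∈{8}] r6c1 is down to just 8, so r6c1=8.
Step 15. [r1c9∈{8}] only 8 remains possible at r1c9 ⇒ r1c9=8.
Step 16. [r5c5∈{8}] r5c5 is down to just 8, so r5c5=8.
Step 17. [r1c4∈{2}] r1c4's peers cover all but 2. So r1c4=2.
Step 18. [r3c8∈{4}] r3c8 is down to just 4, so r3c8=4.
Step 19. [r7c4∈{6}] only 6 remains possible at r7c4 ⇒ r7c4=6.
Step 20. [r7c3∈{9}] r7c3's peers cover all but 9 ⇒ r7c3=9.
Step 21. [r9c4∈{1}] r9c4 has the single candidate 1, so r9c4=1.
Step 22. [r7c1∈{7}] r7c1 is down to just 7 ⇒ r7c1=7.
Step 23. [r3c1∈{1}] nothing but 1 survives at r3c1, so r3c1=1.
Step 24. [r3c9∈{7}] r3c9's peers cover all but 7, so r3c9=7.
Step 25. [r6c9∈{2}] nothing but 2 survives at r6c9, so r6c9=2.
Step 26. [r3c2∈{2}] nothing but 2 survives at r3c2, so r3c2=2.
Step 27. [r2c7∈{3}] r2c7 has the single candidate 3 ⇒ r2c7=3.
Step 28. [r4c4∈{9}] only 9 remains possible at r4c4 ⇒ r4c4=9.
Step 29. [r8c8∈{5}] only 5 remains possible at r8c8 ⇒ r8c8=5.
Step 30. [r2c5∈{9}] only 9 remains possible at r2c5, so r2c5=9.
Step 31. [r5c7∈{6}] nothing but 6 survives at r5c7. So r5c7=6.
Step 32. [r9c5∈{3}] nothing but 3 survives at r9c5, so r9c5=3.
Step 33. [r3c6∈{6}] r3c6 is down to just 6 ⇒ r3c6=6.
Step 34. [r5c4∈{7}] r5c4 has the single candidate 7, so r5c4=7.
Step 35. [r9c3∈{4}] nothing but 4 survives at r9c3. So r9c3=4.
Step 36. [r6c2∈{4}] r6c2 has the single candidate 4, so r6c2=4.
Step 37. [r5c8∈{1}] r5c8 has the single candidate 1 ⇒ r5c8=1.

Answer: 3 9 7 2 4 1 5 6 8 / 4 6 5 8 9 7 3 2 1 / 1 2 8 3 5 6 9 4 7 / 5 7 6 9 1 2 4 8 3 / 9 3 2 7 8 4 6 1 5 / 8 4 1 5 6 3 7 9 2 / 7 5 9 6 2 8 1 3 4 / 2 1 3 4 7 9 8 5 6 / 6 8 4 1 3 5 2 7 9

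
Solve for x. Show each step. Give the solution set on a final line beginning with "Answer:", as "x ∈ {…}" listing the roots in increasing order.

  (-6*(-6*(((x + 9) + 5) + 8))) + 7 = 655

Step 1. [(-6*(-6*(((x + 9) + 5) + 8))) + 7 = 655] 7 comes off first (subtract 7), so sub: -6*(-6*(((x + 9) + 5) + 8)) = 648.
Step 2. [-6*(-6*(((x + 9) + 5) + 8)) = 648] -6 out front; divide by -6. So div: -6*(((x + 9) + 5) + 8) = -108.
Step 3. [-6*(((x + 9) + 5) + 8) = -108] leading coefficient -6: divide by -6 ⇒ div: ((x + 9) + 5) + 8 = 18.
Step 4. [((x + 9) + 5) + 8 = 18] subtract 8: x sits inside (… + 8), so sub: (x + 9) + 5 = 10.
Step 5. [(x + 9) + 5 = 10] the outer +5 inverts by subtracting 5. So sub: x + 9 = 5.
Step 6. [x + 9 = 5] +9 is outermost — subtract 9 both sides ⇒ sub: x = -4.

Answer: x ∈ {-4}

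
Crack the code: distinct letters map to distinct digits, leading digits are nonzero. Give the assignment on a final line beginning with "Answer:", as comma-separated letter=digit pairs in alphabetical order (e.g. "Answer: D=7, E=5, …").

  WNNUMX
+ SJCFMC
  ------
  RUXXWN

Step 1. [col 1: X + C ≡ N (mod 10)] X=9 is one option consistent with column 1 (X + C ≡ N (mod 10), carry-in 0) — take it ⇒ X=9.
Step 2. [col 1: X + C ≡ N (mod 10)] column 1 (X + C ≡ N (mod 10), carry-in 0) doesn't pin C yet; pick C=5 and continue ⇒ C=5.
Step 3. [col 1: X + C ≡ N (mod 10)] in column 1 we have X+C≡N with carry-in 0; given X=9, C=5 and digits 5,9 already taken and all letters distinct, that pins N to 4 ⇒ N=4.
Step 4. [col 2: M + M ≡ W (mod 10)] W=1 is one option consistent with column 2 (M + M ≡ W (mod 10), carry-in 1) — take it, so W=1.
Step 5. [col 2: M + M ≡ W (mod 10)] in column 2 we have M+M≡W with carry-in 1; given W=1 and digits 1,4,5,9 already taken and all letters distinct, that pins M to 0 ⇒ M=0.
Step 6. [col 3: U + F ≡ X (mod 10)] column 3 (U + F ≡ X (mod 10), carry-in 0) doesn't pin F yet; pick F=3 and continue ⇒ F=3.
Step 7. [col 3: U + F ≡ X (mod 10)] from column 3 (F=3, X=9, carry-in 0, digits 0,1,3,4,5,9 already taken and all letters distinct): U must equal 6 ⇒ U=6.
Step 8. [col 5: N + J ≡ U (mod 10)] from column 5 (N=4, U=6, carry-in 0, digits 0,1,3,4,5,6,9 already taken and all letters distinct): J must equal 2, so J=2.
Step 9. [col 6: W + S ≡ R (mod 10)] in column 6 we have W+S≡R with carry-in 0; given W=1 and digits 0,1,2,3,4,5,6,9 already taken and all letters distinct, that pins S to 7, so S=7.
Step 10. [col 6: W + S ≡ R (mod 10)] in column 6 we have W+S≡R with carry-in 0; given W=1, S=7 and digits 0,1,2,3,4,5,6,7,9 already taken and all letters distinct, that pins R to 8. So R=8.

Answer: C=5, F=3, J=2, M=0, N=4, R=8, S=7, U=6, W=1, X=9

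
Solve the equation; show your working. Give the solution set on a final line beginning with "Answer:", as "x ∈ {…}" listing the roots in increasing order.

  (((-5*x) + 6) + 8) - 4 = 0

Step 1. [(((-5*x) + 6) + 8) - 4 = 0] peel the -4: add 4 from each side, so sub: ((-5*x) + 6) + 8 = 4.
Step 2. [((-5*x) + 6) + 8 = 4] the outer +8 inverts by subtracting 8 ⇒ sub: (-5*x) + 6 = -4.
Step 3. [(-5*x) + 6 = -4] peel the +6: subtract 6 from each side. So sub: -5*x = -10.
Step 4. [-5*x = -10] -5 out front; divide by -5. So div: x = 2.

Answer: x ∈ {2}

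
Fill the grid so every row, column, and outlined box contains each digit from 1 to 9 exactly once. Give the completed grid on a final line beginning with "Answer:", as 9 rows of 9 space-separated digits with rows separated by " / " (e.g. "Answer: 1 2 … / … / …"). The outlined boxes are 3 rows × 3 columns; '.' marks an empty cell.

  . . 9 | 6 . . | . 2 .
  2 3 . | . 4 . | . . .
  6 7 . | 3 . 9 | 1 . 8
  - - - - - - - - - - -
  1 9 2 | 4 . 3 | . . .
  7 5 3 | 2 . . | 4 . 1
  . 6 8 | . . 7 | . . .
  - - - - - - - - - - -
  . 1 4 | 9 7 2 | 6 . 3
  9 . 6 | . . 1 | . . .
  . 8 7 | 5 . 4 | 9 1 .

Step 1. [r7c8∈{5,8}] across row 7, 8 lands solely at r7c8 ⇒ r7c8=8.
Step 2. [r2c4∈{1,7,8}] col 4 places 7 nowhere but r2c4. So r2c4=7.
Step 3. [r2c7∈{5}] r2c7's peers cover all but 5 ⇒ r2c7=5.
Step 4. [r1c6∈{5,8}] col 6 places 5 nowhere but r1c6, so r1c6=5.
Step 5. [r5c6∈{6,8}] in col 6, 6 fits only at r5c6 ⇒ r5c6=6.
Step 6. [r5c5∈{8,9}] in row 5, 8 fits only at r5c5, so r5c5=8.
Step 7. [r6c5∈{1,5,9}] col 5 places 9 nowhere but r6c5. So r6c5=9.
Step 8. [r9c9∈{2}] r9c9 is down to just 2 ⇒ r9c9=2.
Step 9. [r8c7∈{7}] r8c7 is down to just 7. So r8c7=7.
Step 10. [r6c9∈{5}] r6c9's peers cover all but 5, so r6c9=5.
Step 11. [r3c8∈{4}] only 4 remains possible at r3c8 ⇒ r3c8=4.
Step 12. [r2c9∈{6,9}] in col 9, 9 fits only at r2c9, so r2c9=9.
Step 13. [r4c9∈{6,7}] col 9 places 6 nowhere but r4c9, so r4c9=6.
Step 14. [r1c7∈{3}] r1c7 has the single candidate 3 ⇒ r1c7=3.
Step 15. [r9c1∈{3}] r9c1 has the single candidate 3 ⇒ r9c1=3.
Step 16. [r6c1∈{4}] r6c1's peers cover all but 4. So r6c1=4.
Step 17. [r8c8∈{5}] r8c8's peers cover all but 5, so r8c8=5.
Step 18. [r1c5∈{1}] r1c5's peers cover all but 1, so r1c5=1.
Step 19. [r5c8∈{9}] r5c8 is down to just 9. So r5c8=9.
Step 20. [r2c6∈{8}] r2c6 has the single candidate 8. So r2c6=8.
Step 21. [r3c5∈{2}] r3c5's peers cover all but 2, so r3c5=2.
Step 22. [r4c7∈{8}] r4c7 is down to just 8 ⇒ r4c7=8.
Step 23. [r6c4∈{1}] r6c4 has the single candidate 1 ⇒ r6c4=1.
Step 24. [r6c8∈{3}] r6c8 is down to just 3. So r6c8=3.
Step 25. [r8c4∈{8}] only 8 remains possible at r8c4 ⇒ r8c4=8.
Step 26. [r8c9∈{4}] nothing but 4 survives at r8c9. So r8c9=4.
Step 27. [r4c8∈{7}] nothing but 7 survives at r4c8. So r4c8=7.
Step 28. [r8c5∈{3}] r8c5's peers cover all but 3 ⇒ r8c5=3.
Step 29. [r1c2∈{4}] r1c2's peers cover all but 4 ⇒ r1c2=4.
Step 30. [r6c7∈{2}] r6c7's peers cover all but 2, so r6c7=2.
Step 31. [r4c5∈{5}] r4c5 is down to just 5, so r4c5=5.
Step 32. [r2c8∈{6}] only 6 remains possible at r2c8, so r2c8=6.
Step 33. [r2c3∈{1}] r2c3's peers cover all but 1. So r2c3=1.
Step 34. [r8c2∈{2}] only 2 remains possible at r8c2, so r8c2=2.
Step 35. [r1c9∈{7}] r1c9 is down to just 7. So r1c9=7.
Step 36. [r1c1∈{8}] nothing but 8 survives at r1c1 ⇒ r1c1=8.
Step 37. [r3c3∈{5}] r3c3's peers cover all but 5. So r3c3=5.
Step 38. [r7c1∈{5}] r7c1 has the single candidate 5. So r7c1=5.
Step 39. [r9c5∈{6}] r9c5's peers cover all but 6, so r9c5=6.

Answer: 8 4 9 6 1 5 3 2 7 / 2 3 1 7 4 8 5 6 9 / 6 7 5 3 2 9 1 4 8 / 1 9 2 4 5 3 8 7 6 / 7 5 3 2 8 6 4 9 1 / 4 6 8 1 9 7 2 3 5 / 5 1 4 9 7 2 6 8 3 / 9 2 6 8 3 1 7 5 4 / 3 8 7 5 6 4 9 1 2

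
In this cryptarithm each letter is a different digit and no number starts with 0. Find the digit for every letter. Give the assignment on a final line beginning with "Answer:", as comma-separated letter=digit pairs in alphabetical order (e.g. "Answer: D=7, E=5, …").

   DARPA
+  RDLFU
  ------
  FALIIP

Step 1. [col 1: A + U ≡ P (mod 10)] A=6 is one option consistent with column 1 (A + U ≡ P (mod 10), carry-in 0) — take it ⇒ A=6.
Step 2. [col 1: A + U ≡ P (mod 10)] several values work for P in column 1 (A + U ≡ P (mod 10), carry-in 0); try P=0 ⇒ P=0.
Step 3. [F] the sum has 6 digits but both addends have 5; that extra leading digit F is the final carry, namely 1, so F=1.
Step 4. [col 1: A + U ≡ P (mod 10)] column 1 reads A+U+carry(0)=P with A=6, P=0; with digits 0,1,6 already taken and all letters distinct, the only value for U is 4 ⇒ U=4.
Step 5. [col 2: P + F ≡ I (mod 10)] column 2: given P=0, F=1, carry-in 1, and digits 0,1,4,6 already taken and all letters distinct, P+F≡I (mod 10) forces I=2, so I=2.
Step 6. [col 3: R + L ≡ I (mod 10)] L=5 is one option consistent with column 3 (R + L ≡ I (mod 10), carry-in 0) — take it. So L=5.
Step 7. [col 3: R + L ≡ I (mod 10)] from column 3 (L=5, I=2, carry-in 0, digits 0,1,2,4,5,6 already taken and all letters distinct): R must equal 7. So R=7.
Step 8. [col 4: A + D ≡ L (mod 10)] from column 4 (A=6, L=5, carry-in 1, digits 0,1,2,4,5,6,7 already taken and all letters distinct): D must equal 8 ⇒ D=8.

Answer: A=6, D=8, F=1, I=2, L=5, P=0, R=7, U=4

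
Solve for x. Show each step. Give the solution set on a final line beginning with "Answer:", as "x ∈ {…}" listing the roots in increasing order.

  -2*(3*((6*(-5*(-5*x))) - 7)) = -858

Step 1. [-2*(3*((6*(-5*(-5*x))) - 7)) = -858] leading coefficient -2: divide by -2, so div: 3*((6*(-5*(-5*x))) - 7) = 429.
Step 2. [3*((6*(-5*(-5*x))) - 7) = 429] 3 out front; divide by 3 ⇒ div: (6*(-5*(-5*x))) - 7 = 143.
Step 3. [(6*(-5*(-5*x))) - 7 = 143] the outer -7 inverts by adding 7. So sub: 6*(-5*(-5*x)) = 150.
Step 4. [6*(-5*(-5*x)) = 150] LHS = 6·(…); ÷6 both sides, so div: -5*(-5*x) = 25.
Step 5. [-5*(-5*x) = 25] leading coefficient -5: divide by -5. So div: -5*x = -5.
Step 6. [-5*x = -5] -5·(inner) — divide through by -5, so div: x = 1.

Answer: x ∈ {1}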